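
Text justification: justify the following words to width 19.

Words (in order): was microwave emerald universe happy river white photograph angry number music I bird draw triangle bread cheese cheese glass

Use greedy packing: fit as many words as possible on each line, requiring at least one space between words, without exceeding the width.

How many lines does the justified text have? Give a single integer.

Line 1: ['was', 'microwave'] (min_width=13, slack=6)
Line 2: ['emerald', 'universe'] (min_width=16, slack=3)
Line 3: ['happy', 'river', 'white'] (min_width=17, slack=2)
Line 4: ['photograph', 'angry'] (min_width=16, slack=3)
Line 5: ['number', 'music', 'I', 'bird'] (min_width=19, slack=0)
Line 6: ['draw', 'triangle', 'bread'] (min_width=19, slack=0)
Line 7: ['cheese', 'cheese', 'glass'] (min_width=19, slack=0)
Total lines: 7

Answer: 7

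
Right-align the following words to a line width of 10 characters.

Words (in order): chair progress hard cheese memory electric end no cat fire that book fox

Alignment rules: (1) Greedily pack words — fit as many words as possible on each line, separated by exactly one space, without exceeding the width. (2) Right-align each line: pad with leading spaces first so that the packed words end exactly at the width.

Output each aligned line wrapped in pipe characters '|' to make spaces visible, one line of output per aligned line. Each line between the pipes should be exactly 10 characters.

Answer: |     chair|
|  progress|
|      hard|
|    cheese|
|    memory|
|  electric|
|end no cat|
| fire that|
|  book fox|

Derivation:
Line 1: ['chair'] (min_width=5, slack=5)
Line 2: ['progress'] (min_width=8, slack=2)
Line 3: ['hard'] (min_width=4, slack=6)
Line 4: ['cheese'] (min_width=6, slack=4)
Line 5: ['memory'] (min_width=6, slack=4)
Line 6: ['electric'] (min_width=8, slack=2)
Line 7: ['end', 'no', 'cat'] (min_width=10, slack=0)
Line 8: ['fire', 'that'] (min_width=9, slack=1)
Line 9: ['book', 'fox'] (min_width=8, slack=2)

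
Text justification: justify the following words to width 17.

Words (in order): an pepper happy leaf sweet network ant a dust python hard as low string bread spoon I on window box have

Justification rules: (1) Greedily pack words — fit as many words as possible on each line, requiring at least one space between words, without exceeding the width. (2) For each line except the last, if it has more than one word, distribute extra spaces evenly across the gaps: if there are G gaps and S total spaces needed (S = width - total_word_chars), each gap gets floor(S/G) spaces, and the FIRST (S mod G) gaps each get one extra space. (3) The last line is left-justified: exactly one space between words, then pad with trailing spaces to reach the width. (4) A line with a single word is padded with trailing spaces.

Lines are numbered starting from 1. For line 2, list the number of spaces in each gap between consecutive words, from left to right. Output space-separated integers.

Answer: 8

Derivation:
Line 1: ['an', 'pepper', 'happy'] (min_width=15, slack=2)
Line 2: ['leaf', 'sweet'] (min_width=10, slack=7)
Line 3: ['network', 'ant', 'a'] (min_width=13, slack=4)
Line 4: ['dust', 'python', 'hard'] (min_width=16, slack=1)
Line 5: ['as', 'low', 'string'] (min_width=13, slack=4)
Line 6: ['bread', 'spoon', 'I', 'on'] (min_width=16, slack=1)
Line 7: ['window', 'box', 'have'] (min_width=15, slack=2)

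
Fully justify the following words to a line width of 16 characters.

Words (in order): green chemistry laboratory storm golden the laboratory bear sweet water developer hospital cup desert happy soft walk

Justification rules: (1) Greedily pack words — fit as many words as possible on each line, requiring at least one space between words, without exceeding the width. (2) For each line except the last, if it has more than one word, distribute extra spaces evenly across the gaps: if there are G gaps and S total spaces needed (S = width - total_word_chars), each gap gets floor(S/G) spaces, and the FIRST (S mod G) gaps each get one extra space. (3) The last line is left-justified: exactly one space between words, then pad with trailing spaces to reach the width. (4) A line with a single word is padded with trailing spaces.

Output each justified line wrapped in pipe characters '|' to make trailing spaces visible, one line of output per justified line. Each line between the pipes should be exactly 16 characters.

Answer: |green  chemistry|
|laboratory storm|
|golden       the|
|laboratory  bear|
|sweet      water|
|developer       |
|hospital     cup|
|desert     happy|
|soft walk       |

Derivation:
Line 1: ['green', 'chemistry'] (min_width=15, slack=1)
Line 2: ['laboratory', 'storm'] (min_width=16, slack=0)
Line 3: ['golden', 'the'] (min_width=10, slack=6)
Line 4: ['laboratory', 'bear'] (min_width=15, slack=1)
Line 5: ['sweet', 'water'] (min_width=11, slack=5)
Line 6: ['developer'] (min_width=9, slack=7)
Line 7: ['hospital', 'cup'] (min_width=12, slack=4)
Line 8: ['desert', 'happy'] (min_width=12, slack=4)
Line 9: ['soft', 'walk'] (min_width=9, slack=7)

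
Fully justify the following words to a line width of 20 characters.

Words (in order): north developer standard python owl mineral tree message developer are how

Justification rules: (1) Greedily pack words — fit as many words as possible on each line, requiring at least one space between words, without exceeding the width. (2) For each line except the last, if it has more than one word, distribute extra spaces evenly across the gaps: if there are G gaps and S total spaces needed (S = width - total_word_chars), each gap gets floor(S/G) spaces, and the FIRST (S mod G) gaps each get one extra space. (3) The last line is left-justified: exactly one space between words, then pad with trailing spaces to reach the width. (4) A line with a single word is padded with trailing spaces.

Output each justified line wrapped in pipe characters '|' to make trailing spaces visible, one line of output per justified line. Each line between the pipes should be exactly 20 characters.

Line 1: ['north', 'developer'] (min_width=15, slack=5)
Line 2: ['standard', 'python', 'owl'] (min_width=19, slack=1)
Line 3: ['mineral', 'tree', 'message'] (min_width=20, slack=0)
Line 4: ['developer', 'are', 'how'] (min_width=17, slack=3)

Answer: |north      developer|
|standard  python owl|
|mineral tree message|
|developer are how   |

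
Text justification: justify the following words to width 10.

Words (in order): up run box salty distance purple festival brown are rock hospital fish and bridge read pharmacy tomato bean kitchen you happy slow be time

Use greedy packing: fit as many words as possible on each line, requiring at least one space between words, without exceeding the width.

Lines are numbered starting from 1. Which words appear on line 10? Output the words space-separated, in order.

Answer: bridge

Derivation:
Line 1: ['up', 'run', 'box'] (min_width=10, slack=0)
Line 2: ['salty'] (min_width=5, slack=5)
Line 3: ['distance'] (min_width=8, slack=2)
Line 4: ['purple'] (min_width=6, slack=4)
Line 5: ['festival'] (min_width=8, slack=2)
Line 6: ['brown', 'are'] (min_width=9, slack=1)
Line 7: ['rock'] (min_width=4, slack=6)
Line 8: ['hospital'] (min_width=8, slack=2)
Line 9: ['fish', 'and'] (min_width=8, slack=2)
Line 10: ['bridge'] (min_width=6, slack=4)
Line 11: ['read'] (min_width=4, slack=6)
Line 12: ['pharmacy'] (min_width=8, slack=2)
Line 13: ['tomato'] (min_width=6, slack=4)
Line 14: ['bean'] (min_width=4, slack=6)
Line 15: ['kitchen'] (min_width=7, slack=3)
Line 16: ['you', 'happy'] (min_width=9, slack=1)
Line 17: ['slow', 'be'] (min_width=7, slack=3)
Line 18: ['time'] (min_width=4, slack=6)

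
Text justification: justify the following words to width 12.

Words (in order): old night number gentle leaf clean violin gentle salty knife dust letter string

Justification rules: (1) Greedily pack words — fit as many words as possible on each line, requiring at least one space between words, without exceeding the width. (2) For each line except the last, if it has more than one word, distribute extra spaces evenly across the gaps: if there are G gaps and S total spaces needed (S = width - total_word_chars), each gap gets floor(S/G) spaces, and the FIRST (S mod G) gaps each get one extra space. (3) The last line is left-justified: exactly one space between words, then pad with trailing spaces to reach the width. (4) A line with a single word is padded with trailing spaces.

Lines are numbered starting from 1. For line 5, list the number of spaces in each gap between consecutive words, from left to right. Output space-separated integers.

Answer: 1

Derivation:
Line 1: ['old', 'night'] (min_width=9, slack=3)
Line 2: ['number'] (min_width=6, slack=6)
Line 3: ['gentle', 'leaf'] (min_width=11, slack=1)
Line 4: ['clean', 'violin'] (min_width=12, slack=0)
Line 5: ['gentle', 'salty'] (min_width=12, slack=0)
Line 6: ['knife', 'dust'] (min_width=10, slack=2)
Line 7: ['letter'] (min_width=6, slack=6)
Line 8: ['string'] (min_width=6, slack=6)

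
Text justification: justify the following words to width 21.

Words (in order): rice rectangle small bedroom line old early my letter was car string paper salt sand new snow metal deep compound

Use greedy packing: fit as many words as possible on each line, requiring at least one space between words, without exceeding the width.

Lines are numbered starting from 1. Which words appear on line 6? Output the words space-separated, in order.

Line 1: ['rice', 'rectangle', 'small'] (min_width=20, slack=1)
Line 2: ['bedroom', 'line', 'old'] (min_width=16, slack=5)
Line 3: ['early', 'my', 'letter', 'was'] (min_width=19, slack=2)
Line 4: ['car', 'string', 'paper', 'salt'] (min_width=21, slack=0)
Line 5: ['sand', 'new', 'snow', 'metal'] (min_width=19, slack=2)
Line 6: ['deep', 'compound'] (min_width=13, slack=8)

Answer: deep compound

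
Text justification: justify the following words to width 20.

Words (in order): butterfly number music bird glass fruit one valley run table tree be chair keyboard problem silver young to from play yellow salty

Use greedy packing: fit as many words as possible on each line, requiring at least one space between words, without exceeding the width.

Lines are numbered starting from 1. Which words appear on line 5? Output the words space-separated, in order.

Answer: keyboard problem

Derivation:
Line 1: ['butterfly', 'number'] (min_width=16, slack=4)
Line 2: ['music', 'bird', 'glass'] (min_width=16, slack=4)
Line 3: ['fruit', 'one', 'valley', 'run'] (min_width=20, slack=0)
Line 4: ['table', 'tree', 'be', 'chair'] (min_width=19, slack=1)
Line 5: ['keyboard', 'problem'] (min_width=16, slack=4)
Line 6: ['silver', 'young', 'to', 'from'] (min_width=20, slack=0)
Line 7: ['play', 'yellow', 'salty'] (min_width=17, slack=3)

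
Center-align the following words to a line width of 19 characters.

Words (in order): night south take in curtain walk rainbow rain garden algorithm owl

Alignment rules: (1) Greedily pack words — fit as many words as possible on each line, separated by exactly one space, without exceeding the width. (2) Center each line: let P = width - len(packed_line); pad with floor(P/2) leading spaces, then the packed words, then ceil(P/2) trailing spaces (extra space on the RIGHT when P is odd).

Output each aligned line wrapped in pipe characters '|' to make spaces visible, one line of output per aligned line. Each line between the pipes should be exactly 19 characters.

Answer: |night south take in|
|   curtain walk    |
|rainbow rain garden|
|   algorithm owl   |

Derivation:
Line 1: ['night', 'south', 'take', 'in'] (min_width=19, slack=0)
Line 2: ['curtain', 'walk'] (min_width=12, slack=7)
Line 3: ['rainbow', 'rain', 'garden'] (min_width=19, slack=0)
Line 4: ['algorithm', 'owl'] (min_width=13, slack=6)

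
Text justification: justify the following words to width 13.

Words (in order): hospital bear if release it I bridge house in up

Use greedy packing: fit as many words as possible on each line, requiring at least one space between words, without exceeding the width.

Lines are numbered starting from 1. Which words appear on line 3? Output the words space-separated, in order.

Line 1: ['hospital', 'bear'] (min_width=13, slack=0)
Line 2: ['if', 'release', 'it'] (min_width=13, slack=0)
Line 3: ['I', 'bridge'] (min_width=8, slack=5)
Line 4: ['house', 'in', 'up'] (min_width=11, slack=2)

Answer: I bridge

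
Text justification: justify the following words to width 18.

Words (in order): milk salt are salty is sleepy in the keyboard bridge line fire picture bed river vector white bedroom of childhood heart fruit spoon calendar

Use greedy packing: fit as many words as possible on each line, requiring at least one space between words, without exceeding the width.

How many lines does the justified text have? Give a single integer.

Line 1: ['milk', 'salt', 'are'] (min_width=13, slack=5)
Line 2: ['salty', 'is', 'sleepy', 'in'] (min_width=18, slack=0)
Line 3: ['the', 'keyboard'] (min_width=12, slack=6)
Line 4: ['bridge', 'line', 'fire'] (min_width=16, slack=2)
Line 5: ['picture', 'bed', 'river'] (min_width=17, slack=1)
Line 6: ['vector', 'white'] (min_width=12, slack=6)
Line 7: ['bedroom', 'of'] (min_width=10, slack=8)
Line 8: ['childhood', 'heart'] (min_width=15, slack=3)
Line 9: ['fruit', 'spoon'] (min_width=11, slack=7)
Line 10: ['calendar'] (min_width=8, slack=10)
Total lines: 10

Answer: 10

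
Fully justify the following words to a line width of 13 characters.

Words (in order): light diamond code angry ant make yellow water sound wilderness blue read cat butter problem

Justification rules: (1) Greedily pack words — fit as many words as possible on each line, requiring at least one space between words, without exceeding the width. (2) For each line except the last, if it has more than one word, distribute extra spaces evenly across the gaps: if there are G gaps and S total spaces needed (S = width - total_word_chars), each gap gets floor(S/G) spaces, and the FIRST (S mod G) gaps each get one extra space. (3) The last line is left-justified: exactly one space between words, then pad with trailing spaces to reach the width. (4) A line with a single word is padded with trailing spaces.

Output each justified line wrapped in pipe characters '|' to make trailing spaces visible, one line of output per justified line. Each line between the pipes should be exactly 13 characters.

Answer: |light diamond|
|code    angry|
|ant      make|
|yellow  water|
|sound        |
|wilderness   |
|blue read cat|
|butter       |
|problem      |

Derivation:
Line 1: ['light', 'diamond'] (min_width=13, slack=0)
Line 2: ['code', 'angry'] (min_width=10, slack=3)
Line 3: ['ant', 'make'] (min_width=8, slack=5)
Line 4: ['yellow', 'water'] (min_width=12, slack=1)
Line 5: ['sound'] (min_width=5, slack=8)
Line 6: ['wilderness'] (min_width=10, slack=3)
Line 7: ['blue', 'read', 'cat'] (min_width=13, slack=0)
Line 8: ['butter'] (min_width=6, slack=7)
Line 9: ['problem'] (min_width=7, slack=6)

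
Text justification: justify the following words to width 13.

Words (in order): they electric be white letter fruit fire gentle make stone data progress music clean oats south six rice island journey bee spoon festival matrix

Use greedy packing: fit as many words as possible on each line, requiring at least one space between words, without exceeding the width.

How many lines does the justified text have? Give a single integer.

Answer: 14

Derivation:
Line 1: ['they', 'electric'] (min_width=13, slack=0)
Line 2: ['be', 'white'] (min_width=8, slack=5)
Line 3: ['letter', 'fruit'] (min_width=12, slack=1)
Line 4: ['fire', 'gentle'] (min_width=11, slack=2)
Line 5: ['make', 'stone'] (min_width=10, slack=3)
Line 6: ['data', 'progress'] (min_width=13, slack=0)
Line 7: ['music', 'clean'] (min_width=11, slack=2)
Line 8: ['oats', 'south'] (min_width=10, slack=3)
Line 9: ['six', 'rice'] (min_width=8, slack=5)
Line 10: ['island'] (min_width=6, slack=7)
Line 11: ['journey', 'bee'] (min_width=11, slack=2)
Line 12: ['spoon'] (min_width=5, slack=8)
Line 13: ['festival'] (min_width=8, slack=5)
Line 14: ['matrix'] (min_width=6, slack=7)
Total lines: 14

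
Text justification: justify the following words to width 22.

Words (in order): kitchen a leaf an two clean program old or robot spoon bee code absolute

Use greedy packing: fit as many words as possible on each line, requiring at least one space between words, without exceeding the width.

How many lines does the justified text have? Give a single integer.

Answer: 4

Derivation:
Line 1: ['kitchen', 'a', 'leaf', 'an', 'two'] (min_width=21, slack=1)
Line 2: ['clean', 'program', 'old', 'or'] (min_width=20, slack=2)
Line 3: ['robot', 'spoon', 'bee', 'code'] (min_width=20, slack=2)
Line 4: ['absolute'] (min_width=8, slack=14)
Total lines: 4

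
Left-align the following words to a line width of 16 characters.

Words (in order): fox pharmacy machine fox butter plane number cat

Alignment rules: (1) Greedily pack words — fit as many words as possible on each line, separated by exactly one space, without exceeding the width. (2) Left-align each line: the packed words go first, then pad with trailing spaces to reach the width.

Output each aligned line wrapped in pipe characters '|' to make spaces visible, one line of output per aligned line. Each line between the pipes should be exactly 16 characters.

Line 1: ['fox', 'pharmacy'] (min_width=12, slack=4)
Line 2: ['machine', 'fox'] (min_width=11, slack=5)
Line 3: ['butter', 'plane'] (min_width=12, slack=4)
Line 4: ['number', 'cat'] (min_width=10, slack=6)

Answer: |fox pharmacy    |
|machine fox     |
|butter plane    |
|number cat      |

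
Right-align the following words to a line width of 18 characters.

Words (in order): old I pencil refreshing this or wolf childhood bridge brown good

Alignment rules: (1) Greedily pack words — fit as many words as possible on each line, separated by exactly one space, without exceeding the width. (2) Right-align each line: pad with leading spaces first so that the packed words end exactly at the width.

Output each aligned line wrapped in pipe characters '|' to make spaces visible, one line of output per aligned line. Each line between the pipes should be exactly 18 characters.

Answer: |      old I pencil|
|refreshing this or|
|    wolf childhood|
| bridge brown good|

Derivation:
Line 1: ['old', 'I', 'pencil'] (min_width=12, slack=6)
Line 2: ['refreshing', 'this', 'or'] (min_width=18, slack=0)
Line 3: ['wolf', 'childhood'] (min_width=14, slack=4)
Line 4: ['bridge', 'brown', 'good'] (min_width=17, slack=1)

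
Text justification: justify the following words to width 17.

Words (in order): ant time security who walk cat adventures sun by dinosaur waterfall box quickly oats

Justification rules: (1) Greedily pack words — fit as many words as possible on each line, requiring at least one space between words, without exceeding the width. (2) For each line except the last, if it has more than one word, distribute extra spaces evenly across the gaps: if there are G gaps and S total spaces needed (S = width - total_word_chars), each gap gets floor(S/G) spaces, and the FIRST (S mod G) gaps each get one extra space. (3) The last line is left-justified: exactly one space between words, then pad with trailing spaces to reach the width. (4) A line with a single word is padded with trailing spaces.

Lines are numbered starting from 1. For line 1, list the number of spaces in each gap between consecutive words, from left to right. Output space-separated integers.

Answer: 1 1

Derivation:
Line 1: ['ant', 'time', 'security'] (min_width=17, slack=0)
Line 2: ['who', 'walk', 'cat'] (min_width=12, slack=5)
Line 3: ['adventures', 'sun', 'by'] (min_width=17, slack=0)
Line 4: ['dinosaur'] (min_width=8, slack=9)
Line 5: ['waterfall', 'box'] (min_width=13, slack=4)
Line 6: ['quickly', 'oats'] (min_width=12, slack=5)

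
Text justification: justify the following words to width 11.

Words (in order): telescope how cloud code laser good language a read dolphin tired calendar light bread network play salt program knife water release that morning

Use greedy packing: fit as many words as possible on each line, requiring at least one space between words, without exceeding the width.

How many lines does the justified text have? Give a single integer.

Answer: 17

Derivation:
Line 1: ['telescope'] (min_width=9, slack=2)
Line 2: ['how', 'cloud'] (min_width=9, slack=2)
Line 3: ['code', 'laser'] (min_width=10, slack=1)
Line 4: ['good'] (min_width=4, slack=7)
Line 5: ['language', 'a'] (min_width=10, slack=1)
Line 6: ['read'] (min_width=4, slack=7)
Line 7: ['dolphin'] (min_width=7, slack=4)
Line 8: ['tired'] (min_width=5, slack=6)
Line 9: ['calendar'] (min_width=8, slack=3)
Line 10: ['light', 'bread'] (min_width=11, slack=0)
Line 11: ['network'] (min_width=7, slack=4)
Line 12: ['play', 'salt'] (min_width=9, slack=2)
Line 13: ['program'] (min_width=7, slack=4)
Line 14: ['knife', 'water'] (min_width=11, slack=0)
Line 15: ['release'] (min_width=7, slack=4)
Line 16: ['that'] (min_width=4, slack=7)
Line 17: ['morning'] (min_width=7, slack=4)
Total lines: 17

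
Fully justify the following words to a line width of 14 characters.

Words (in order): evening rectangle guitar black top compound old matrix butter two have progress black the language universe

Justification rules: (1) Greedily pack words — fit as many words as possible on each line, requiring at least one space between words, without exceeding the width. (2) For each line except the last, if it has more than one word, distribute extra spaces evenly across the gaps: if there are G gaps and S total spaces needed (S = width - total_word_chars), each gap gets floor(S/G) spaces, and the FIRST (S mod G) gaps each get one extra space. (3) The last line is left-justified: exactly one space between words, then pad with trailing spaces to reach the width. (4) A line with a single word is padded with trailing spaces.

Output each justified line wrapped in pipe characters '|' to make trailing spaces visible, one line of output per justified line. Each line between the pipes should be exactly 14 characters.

Line 1: ['evening'] (min_width=7, slack=7)
Line 2: ['rectangle'] (min_width=9, slack=5)
Line 3: ['guitar', 'black'] (min_width=12, slack=2)
Line 4: ['top', 'compound'] (min_width=12, slack=2)
Line 5: ['old', 'matrix'] (min_width=10, slack=4)
Line 6: ['butter', 'two'] (min_width=10, slack=4)
Line 7: ['have', 'progress'] (min_width=13, slack=1)
Line 8: ['black', 'the'] (min_width=9, slack=5)
Line 9: ['language'] (min_width=8, slack=6)
Line 10: ['universe'] (min_width=8, slack=6)

Answer: |evening       |
|rectangle     |
|guitar   black|
|top   compound|
|old     matrix|
|butter     two|
|have  progress|
|black      the|
|language      |
|universe      |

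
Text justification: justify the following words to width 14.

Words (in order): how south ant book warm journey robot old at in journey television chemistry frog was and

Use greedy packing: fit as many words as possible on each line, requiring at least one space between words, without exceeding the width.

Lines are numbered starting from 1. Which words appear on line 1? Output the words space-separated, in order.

Line 1: ['how', 'south', 'ant'] (min_width=13, slack=1)
Line 2: ['book', 'warm'] (min_width=9, slack=5)
Line 3: ['journey', 'robot'] (min_width=13, slack=1)
Line 4: ['old', 'at', 'in'] (min_width=9, slack=5)
Line 5: ['journey'] (min_width=7, slack=7)
Line 6: ['television'] (min_width=10, slack=4)
Line 7: ['chemistry', 'frog'] (min_width=14, slack=0)
Line 8: ['was', 'and'] (min_width=7, slack=7)

Answer: how south ant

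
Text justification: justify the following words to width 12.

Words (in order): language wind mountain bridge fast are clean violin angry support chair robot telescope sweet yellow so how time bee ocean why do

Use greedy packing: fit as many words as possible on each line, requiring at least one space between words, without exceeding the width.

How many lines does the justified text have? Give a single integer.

Answer: 13

Derivation:
Line 1: ['language'] (min_width=8, slack=4)
Line 2: ['wind'] (min_width=4, slack=8)
Line 3: ['mountain'] (min_width=8, slack=4)
Line 4: ['bridge', 'fast'] (min_width=11, slack=1)
Line 5: ['are', 'clean'] (min_width=9, slack=3)
Line 6: ['violin', 'angry'] (min_width=12, slack=0)
Line 7: ['support'] (min_width=7, slack=5)
Line 8: ['chair', 'robot'] (min_width=11, slack=1)
Line 9: ['telescope'] (min_width=9, slack=3)
Line 10: ['sweet', 'yellow'] (min_width=12, slack=0)
Line 11: ['so', 'how', 'time'] (min_width=11, slack=1)
Line 12: ['bee', 'ocean'] (min_width=9, slack=3)
Line 13: ['why', 'do'] (min_width=6, slack=6)
Total lines: 13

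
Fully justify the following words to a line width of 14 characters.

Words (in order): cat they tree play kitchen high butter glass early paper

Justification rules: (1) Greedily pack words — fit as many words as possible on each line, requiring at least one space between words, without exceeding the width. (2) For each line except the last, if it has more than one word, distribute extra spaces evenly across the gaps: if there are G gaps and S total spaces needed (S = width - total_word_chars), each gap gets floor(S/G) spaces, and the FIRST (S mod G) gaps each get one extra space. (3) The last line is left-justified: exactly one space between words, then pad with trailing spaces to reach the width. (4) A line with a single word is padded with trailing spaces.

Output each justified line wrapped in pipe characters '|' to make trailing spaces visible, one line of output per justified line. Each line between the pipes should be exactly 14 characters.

Answer: |cat  they tree|
|play   kitchen|
|high    butter|
|glass    early|
|paper         |

Derivation:
Line 1: ['cat', 'they', 'tree'] (min_width=13, slack=1)
Line 2: ['play', 'kitchen'] (min_width=12, slack=2)
Line 3: ['high', 'butter'] (min_width=11, slack=3)
Line 4: ['glass', 'early'] (min_width=11, slack=3)
Line 5: ['paper'] (min_width=5, slack=9)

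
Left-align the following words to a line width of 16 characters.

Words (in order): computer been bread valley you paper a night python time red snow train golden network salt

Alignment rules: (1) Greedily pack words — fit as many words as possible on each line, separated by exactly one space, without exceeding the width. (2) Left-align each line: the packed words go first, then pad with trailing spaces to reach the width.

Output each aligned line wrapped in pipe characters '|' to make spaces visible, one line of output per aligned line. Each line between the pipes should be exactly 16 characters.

Answer: |computer been   |
|bread valley you|
|paper a night   |
|python time red |
|snow train      |
|golden network  |
|salt            |

Derivation:
Line 1: ['computer', 'been'] (min_width=13, slack=3)
Line 2: ['bread', 'valley', 'you'] (min_width=16, slack=0)
Line 3: ['paper', 'a', 'night'] (min_width=13, slack=3)
Line 4: ['python', 'time', 'red'] (min_width=15, slack=1)
Line 5: ['snow', 'train'] (min_width=10, slack=6)
Line 6: ['golden', 'network'] (min_width=14, slack=2)
Line 7: ['salt'] (min_width=4, slack=12)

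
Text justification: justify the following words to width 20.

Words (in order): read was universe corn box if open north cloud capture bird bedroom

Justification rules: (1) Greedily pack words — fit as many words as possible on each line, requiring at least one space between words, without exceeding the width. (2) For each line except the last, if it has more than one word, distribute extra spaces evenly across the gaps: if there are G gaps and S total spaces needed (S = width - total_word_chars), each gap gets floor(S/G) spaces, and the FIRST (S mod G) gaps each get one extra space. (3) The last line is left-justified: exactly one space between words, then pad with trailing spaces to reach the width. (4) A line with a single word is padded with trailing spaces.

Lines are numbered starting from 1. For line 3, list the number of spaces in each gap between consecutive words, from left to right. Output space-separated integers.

Answer: 2 1

Derivation:
Line 1: ['read', 'was', 'universe'] (min_width=17, slack=3)
Line 2: ['corn', 'box', 'if', 'open'] (min_width=16, slack=4)
Line 3: ['north', 'cloud', 'capture'] (min_width=19, slack=1)
Line 4: ['bird', 'bedroom'] (min_width=12, slack=8)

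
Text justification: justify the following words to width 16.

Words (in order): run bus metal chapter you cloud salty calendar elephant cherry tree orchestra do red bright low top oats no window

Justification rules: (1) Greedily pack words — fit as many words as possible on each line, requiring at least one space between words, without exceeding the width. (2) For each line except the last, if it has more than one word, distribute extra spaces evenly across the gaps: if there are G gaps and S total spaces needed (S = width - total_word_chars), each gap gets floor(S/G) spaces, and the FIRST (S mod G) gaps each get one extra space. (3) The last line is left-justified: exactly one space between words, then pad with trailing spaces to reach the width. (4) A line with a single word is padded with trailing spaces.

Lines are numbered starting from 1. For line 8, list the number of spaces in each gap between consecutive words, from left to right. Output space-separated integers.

Answer: 2 1 1

Derivation:
Line 1: ['run', 'bus', 'metal'] (min_width=13, slack=3)
Line 2: ['chapter', 'you'] (min_width=11, slack=5)
Line 3: ['cloud', 'salty'] (min_width=11, slack=5)
Line 4: ['calendar'] (min_width=8, slack=8)
Line 5: ['elephant', 'cherry'] (min_width=15, slack=1)
Line 6: ['tree', 'orchestra'] (min_width=14, slack=2)
Line 7: ['do', 'red', 'bright'] (min_width=13, slack=3)
Line 8: ['low', 'top', 'oats', 'no'] (min_width=15, slack=1)
Line 9: ['window'] (min_width=6, slack=10)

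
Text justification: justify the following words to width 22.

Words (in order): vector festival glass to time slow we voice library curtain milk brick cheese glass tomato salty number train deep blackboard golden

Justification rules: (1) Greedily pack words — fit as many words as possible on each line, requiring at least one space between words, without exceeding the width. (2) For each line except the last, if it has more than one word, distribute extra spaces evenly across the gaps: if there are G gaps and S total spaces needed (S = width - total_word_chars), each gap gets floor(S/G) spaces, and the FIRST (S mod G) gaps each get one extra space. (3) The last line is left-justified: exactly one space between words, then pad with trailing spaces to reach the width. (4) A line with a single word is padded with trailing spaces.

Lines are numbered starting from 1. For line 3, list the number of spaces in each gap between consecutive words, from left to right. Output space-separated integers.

Line 1: ['vector', 'festival', 'glass'] (min_width=21, slack=1)
Line 2: ['to', 'time', 'slow', 'we', 'voice'] (min_width=21, slack=1)
Line 3: ['library', 'curtain', 'milk'] (min_width=20, slack=2)
Line 4: ['brick', 'cheese', 'glass'] (min_width=18, slack=4)
Line 5: ['tomato', 'salty', 'number'] (min_width=19, slack=3)
Line 6: ['train', 'deep', 'blackboard'] (min_width=21, slack=1)
Line 7: ['golden'] (min_width=6, slack=16)

Answer: 2 2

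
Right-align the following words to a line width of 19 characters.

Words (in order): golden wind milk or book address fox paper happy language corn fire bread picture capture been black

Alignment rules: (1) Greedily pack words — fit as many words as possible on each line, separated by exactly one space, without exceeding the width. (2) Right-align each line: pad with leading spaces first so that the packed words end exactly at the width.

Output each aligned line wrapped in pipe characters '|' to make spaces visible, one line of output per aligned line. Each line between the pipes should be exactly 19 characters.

Line 1: ['golden', 'wind', 'milk', 'or'] (min_width=19, slack=0)
Line 2: ['book', 'address', 'fox'] (min_width=16, slack=3)
Line 3: ['paper', 'happy'] (min_width=11, slack=8)
Line 4: ['language', 'corn', 'fire'] (min_width=18, slack=1)
Line 5: ['bread', 'picture'] (min_width=13, slack=6)
Line 6: ['capture', 'been', 'black'] (min_width=18, slack=1)

Answer: |golden wind milk or|
|   book address fox|
|        paper happy|
| language corn fire|
|      bread picture|
| capture been black|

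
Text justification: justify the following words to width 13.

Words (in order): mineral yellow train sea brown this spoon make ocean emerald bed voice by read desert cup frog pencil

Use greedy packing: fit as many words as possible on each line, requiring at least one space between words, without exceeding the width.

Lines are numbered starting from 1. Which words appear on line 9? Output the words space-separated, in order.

Answer: frog pencil

Derivation:
Line 1: ['mineral'] (min_width=7, slack=6)
Line 2: ['yellow', 'train'] (min_width=12, slack=1)
Line 3: ['sea', 'brown'] (min_width=9, slack=4)
Line 4: ['this', 'spoon'] (min_width=10, slack=3)
Line 5: ['make', 'ocean'] (min_width=10, slack=3)
Line 6: ['emerald', 'bed'] (min_width=11, slack=2)
Line 7: ['voice', 'by', 'read'] (min_width=13, slack=0)
Line 8: ['desert', 'cup'] (min_width=10, slack=3)
Line 9: ['frog', 'pencil'] (min_width=11, slack=2)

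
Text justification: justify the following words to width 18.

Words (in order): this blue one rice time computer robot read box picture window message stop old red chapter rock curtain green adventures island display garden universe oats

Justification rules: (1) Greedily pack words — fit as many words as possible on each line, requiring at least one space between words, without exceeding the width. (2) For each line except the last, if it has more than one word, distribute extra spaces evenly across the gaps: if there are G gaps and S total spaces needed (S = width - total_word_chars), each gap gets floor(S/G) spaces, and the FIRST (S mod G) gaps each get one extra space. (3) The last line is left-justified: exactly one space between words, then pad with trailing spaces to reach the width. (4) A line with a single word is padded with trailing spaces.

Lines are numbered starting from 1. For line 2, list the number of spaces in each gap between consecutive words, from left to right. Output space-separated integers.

Answer: 6

Derivation:
Line 1: ['this', 'blue', 'one', 'rice'] (min_width=18, slack=0)
Line 2: ['time', 'computer'] (min_width=13, slack=5)
Line 3: ['robot', 'read', 'box'] (min_width=14, slack=4)
Line 4: ['picture', 'window'] (min_width=14, slack=4)
Line 5: ['message', 'stop', 'old'] (min_width=16, slack=2)
Line 6: ['red', 'chapter', 'rock'] (min_width=16, slack=2)
Line 7: ['curtain', 'green'] (min_width=13, slack=5)
Line 8: ['adventures', 'island'] (min_width=17, slack=1)
Line 9: ['display', 'garden'] (min_width=14, slack=4)
Line 10: ['universe', 'oats'] (min_width=13, slack=5)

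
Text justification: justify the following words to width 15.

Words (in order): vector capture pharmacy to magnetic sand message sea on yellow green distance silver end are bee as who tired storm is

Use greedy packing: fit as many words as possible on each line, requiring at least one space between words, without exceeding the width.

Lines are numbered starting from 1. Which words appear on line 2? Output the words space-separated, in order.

Line 1: ['vector', 'capture'] (min_width=14, slack=1)
Line 2: ['pharmacy', 'to'] (min_width=11, slack=4)
Line 3: ['magnetic', 'sand'] (min_width=13, slack=2)
Line 4: ['message', 'sea', 'on'] (min_width=14, slack=1)
Line 5: ['yellow', 'green'] (min_width=12, slack=3)
Line 6: ['distance', 'silver'] (min_width=15, slack=0)
Line 7: ['end', 'are', 'bee', 'as'] (min_width=14, slack=1)
Line 8: ['who', 'tired', 'storm'] (min_width=15, slack=0)
Line 9: ['is'] (min_width=2, slack=13)

Answer: pharmacy to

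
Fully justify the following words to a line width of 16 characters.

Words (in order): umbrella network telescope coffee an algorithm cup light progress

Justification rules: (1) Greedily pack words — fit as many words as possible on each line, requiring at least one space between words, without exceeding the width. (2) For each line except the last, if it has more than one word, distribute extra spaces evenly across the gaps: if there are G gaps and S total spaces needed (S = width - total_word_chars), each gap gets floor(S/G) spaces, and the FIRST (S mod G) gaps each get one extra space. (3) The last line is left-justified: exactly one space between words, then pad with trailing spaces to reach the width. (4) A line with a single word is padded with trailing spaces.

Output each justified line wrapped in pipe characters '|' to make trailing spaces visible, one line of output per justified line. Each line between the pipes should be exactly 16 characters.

Answer: |umbrella network|
|telescope coffee|
|an algorithm cup|
|light progress  |

Derivation:
Line 1: ['umbrella', 'network'] (min_width=16, slack=0)
Line 2: ['telescope', 'coffee'] (min_width=16, slack=0)
Line 3: ['an', 'algorithm', 'cup'] (min_width=16, slack=0)
Line 4: ['light', 'progress'] (min_width=14, slack=2)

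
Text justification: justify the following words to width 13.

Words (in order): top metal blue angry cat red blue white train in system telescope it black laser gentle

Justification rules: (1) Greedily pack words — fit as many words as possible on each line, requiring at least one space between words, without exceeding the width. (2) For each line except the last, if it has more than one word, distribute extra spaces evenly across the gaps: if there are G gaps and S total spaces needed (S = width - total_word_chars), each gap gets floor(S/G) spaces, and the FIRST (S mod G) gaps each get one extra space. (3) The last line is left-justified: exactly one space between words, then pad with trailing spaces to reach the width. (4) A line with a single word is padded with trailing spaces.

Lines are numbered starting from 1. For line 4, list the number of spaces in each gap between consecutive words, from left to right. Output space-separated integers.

Line 1: ['top', 'metal'] (min_width=9, slack=4)
Line 2: ['blue', 'angry'] (min_width=10, slack=3)
Line 3: ['cat', 'red', 'blue'] (min_width=12, slack=1)
Line 4: ['white', 'train'] (min_width=11, slack=2)
Line 5: ['in', 'system'] (min_width=9, slack=4)
Line 6: ['telescope', 'it'] (min_width=12, slack=1)
Line 7: ['black', 'laser'] (min_width=11, slack=2)
Line 8: ['gentle'] (min_width=6, slack=7)

Answer: 3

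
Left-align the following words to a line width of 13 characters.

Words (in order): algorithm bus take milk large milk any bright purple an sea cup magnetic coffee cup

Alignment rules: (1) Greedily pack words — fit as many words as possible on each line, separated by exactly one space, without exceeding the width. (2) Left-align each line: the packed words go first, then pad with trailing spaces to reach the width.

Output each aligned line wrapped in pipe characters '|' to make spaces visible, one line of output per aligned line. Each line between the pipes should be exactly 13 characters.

Answer: |algorithm bus|
|take milk    |
|large milk   |
|any bright   |
|purple an sea|
|cup magnetic |
|coffee cup   |

Derivation:
Line 1: ['algorithm', 'bus'] (min_width=13, slack=0)
Line 2: ['take', 'milk'] (min_width=9, slack=4)
Line 3: ['large', 'milk'] (min_width=10, slack=3)
Line 4: ['any', 'bright'] (min_width=10, slack=3)
Line 5: ['purple', 'an', 'sea'] (min_width=13, slack=0)
Line 6: ['cup', 'magnetic'] (min_width=12, slack=1)
Line 7: ['coffee', 'cup'] (min_width=10, slack=3)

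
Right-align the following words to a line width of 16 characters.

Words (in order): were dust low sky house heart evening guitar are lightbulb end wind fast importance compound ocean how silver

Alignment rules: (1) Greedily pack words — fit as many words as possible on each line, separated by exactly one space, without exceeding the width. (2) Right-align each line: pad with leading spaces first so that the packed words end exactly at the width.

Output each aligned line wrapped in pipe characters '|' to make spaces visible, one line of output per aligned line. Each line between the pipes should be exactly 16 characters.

Answer: |   were dust low|
| sky house heart|
|  evening guitar|
|   are lightbulb|
|   end wind fast|
|      importance|
|  compound ocean|
|      how silver|

Derivation:
Line 1: ['were', 'dust', 'low'] (min_width=13, slack=3)
Line 2: ['sky', 'house', 'heart'] (min_width=15, slack=1)
Line 3: ['evening', 'guitar'] (min_width=14, slack=2)
Line 4: ['are', 'lightbulb'] (min_width=13, slack=3)
Line 5: ['end', 'wind', 'fast'] (min_width=13, slack=3)
Line 6: ['importance'] (min_width=10, slack=6)
Line 7: ['compound', 'ocean'] (min_width=14, slack=2)
Line 8: ['how', 'silver'] (min_width=10, slack=6)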